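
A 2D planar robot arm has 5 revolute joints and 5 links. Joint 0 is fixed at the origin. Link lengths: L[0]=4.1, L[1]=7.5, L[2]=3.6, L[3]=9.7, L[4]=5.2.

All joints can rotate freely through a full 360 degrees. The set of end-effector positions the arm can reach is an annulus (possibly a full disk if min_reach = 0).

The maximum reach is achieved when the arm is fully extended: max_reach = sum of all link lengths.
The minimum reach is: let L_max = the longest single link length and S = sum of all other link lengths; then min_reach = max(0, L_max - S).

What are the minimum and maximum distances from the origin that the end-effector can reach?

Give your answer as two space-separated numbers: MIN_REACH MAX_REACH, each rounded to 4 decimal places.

Link lengths: [4.1, 7.5, 3.6, 9.7, 5.2]
max_reach = 4.1 + 7.5 + 3.6 + 9.7 + 5.2 = 30.1
L_max = max([4.1, 7.5, 3.6, 9.7, 5.2]) = 9.7
S (sum of others) = 30.1 - 9.7 = 20.4
min_reach = max(0, 9.7 - 20.4) = max(0, -10.7) = 0

Answer: 0.0000 30.1000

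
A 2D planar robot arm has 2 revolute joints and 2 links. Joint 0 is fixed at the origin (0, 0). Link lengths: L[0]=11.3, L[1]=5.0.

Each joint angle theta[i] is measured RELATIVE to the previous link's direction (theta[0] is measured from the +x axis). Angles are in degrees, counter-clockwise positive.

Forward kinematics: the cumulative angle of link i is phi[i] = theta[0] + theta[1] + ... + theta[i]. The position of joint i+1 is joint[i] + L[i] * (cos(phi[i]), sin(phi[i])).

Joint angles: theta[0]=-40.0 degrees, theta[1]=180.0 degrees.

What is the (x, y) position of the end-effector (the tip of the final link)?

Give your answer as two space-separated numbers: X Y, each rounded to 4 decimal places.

joint[0] = (0.0000, 0.0000)  (base)
link 0: phi[0] = -40 = -40 deg
  cos(-40 deg) = 0.7660, sin(-40 deg) = -0.6428
  joint[1] = (0.0000, 0.0000) + 11.3 * (0.7660, -0.6428) = (0.0000 + 8.6563, 0.0000 + -7.2635) = (8.6563, -7.2635)
link 1: phi[1] = -40 + 180 = 140 deg
  cos(140 deg) = -0.7660, sin(140 deg) = 0.6428
  joint[2] = (8.6563, -7.2635) + 5 * (-0.7660, 0.6428) = (8.6563 + -3.8302, -7.2635 + 3.2139) = (4.8261, -4.0496)
End effector: (4.8261, -4.0496)

Answer: 4.8261 -4.0496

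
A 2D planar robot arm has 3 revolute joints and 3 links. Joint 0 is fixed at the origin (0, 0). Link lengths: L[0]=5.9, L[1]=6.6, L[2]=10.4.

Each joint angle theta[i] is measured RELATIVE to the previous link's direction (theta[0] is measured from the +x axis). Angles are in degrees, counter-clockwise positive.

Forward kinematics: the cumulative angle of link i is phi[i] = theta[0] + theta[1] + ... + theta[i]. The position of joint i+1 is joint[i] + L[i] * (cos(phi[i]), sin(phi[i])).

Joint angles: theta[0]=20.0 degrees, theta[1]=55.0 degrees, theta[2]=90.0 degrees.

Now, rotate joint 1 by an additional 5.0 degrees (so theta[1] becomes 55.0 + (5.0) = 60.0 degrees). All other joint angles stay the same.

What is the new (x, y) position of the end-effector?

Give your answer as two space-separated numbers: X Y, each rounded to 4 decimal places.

Answer: -3.5517 10.3236

Derivation:
joint[0] = (0.0000, 0.0000)  (base)
link 0: phi[0] = 20 = 20 deg
  cos(20 deg) = 0.9397, sin(20 deg) = 0.3420
  joint[1] = (0.0000, 0.0000) + 5.9 * (0.9397, 0.3420) = (0.0000 + 5.5442, 0.0000 + 2.0179) = (5.5442, 2.0179)
link 1: phi[1] = 20 + 60 = 80 deg
  cos(80 deg) = 0.1736, sin(80 deg) = 0.9848
  joint[2] = (5.5442, 2.0179) + 6.6 * (0.1736, 0.9848) = (5.5442 + 1.1461, 2.0179 + 6.4997) = (6.6903, 8.5177)
link 2: phi[2] = 20 + 60 + 90 = 170 deg
  cos(170 deg) = -0.9848, sin(170 deg) = 0.1736
  joint[3] = (6.6903, 8.5177) + 10.4 * (-0.9848, 0.1736) = (6.6903 + -10.2420, 8.5177 + 1.8059) = (-3.5517, 10.3236)
End effector: (-3.5517, 10.3236)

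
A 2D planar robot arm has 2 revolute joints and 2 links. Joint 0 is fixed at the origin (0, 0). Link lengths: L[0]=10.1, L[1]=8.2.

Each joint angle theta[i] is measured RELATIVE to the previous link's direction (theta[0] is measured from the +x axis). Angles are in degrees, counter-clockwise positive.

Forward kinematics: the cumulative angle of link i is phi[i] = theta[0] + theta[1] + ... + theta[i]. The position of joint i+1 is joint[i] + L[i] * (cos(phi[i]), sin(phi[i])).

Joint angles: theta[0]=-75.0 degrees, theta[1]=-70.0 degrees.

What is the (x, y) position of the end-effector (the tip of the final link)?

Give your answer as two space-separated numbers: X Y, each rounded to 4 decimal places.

joint[0] = (0.0000, 0.0000)  (base)
link 0: phi[0] = -75 = -75 deg
  cos(-75 deg) = 0.2588, sin(-75 deg) = -0.9659
  joint[1] = (0.0000, 0.0000) + 10.1 * (0.2588, -0.9659) = (0.0000 + 2.6141, 0.0000 + -9.7559) = (2.6141, -9.7559)
link 1: phi[1] = -75 + -70 = -145 deg
  cos(-145 deg) = -0.8192, sin(-145 deg) = -0.5736
  joint[2] = (2.6141, -9.7559) + 8.2 * (-0.8192, -0.5736) = (2.6141 + -6.7170, -9.7559 + -4.7033) = (-4.1030, -14.4592)
End effector: (-4.1030, -14.4592)

Answer: -4.1030 -14.4592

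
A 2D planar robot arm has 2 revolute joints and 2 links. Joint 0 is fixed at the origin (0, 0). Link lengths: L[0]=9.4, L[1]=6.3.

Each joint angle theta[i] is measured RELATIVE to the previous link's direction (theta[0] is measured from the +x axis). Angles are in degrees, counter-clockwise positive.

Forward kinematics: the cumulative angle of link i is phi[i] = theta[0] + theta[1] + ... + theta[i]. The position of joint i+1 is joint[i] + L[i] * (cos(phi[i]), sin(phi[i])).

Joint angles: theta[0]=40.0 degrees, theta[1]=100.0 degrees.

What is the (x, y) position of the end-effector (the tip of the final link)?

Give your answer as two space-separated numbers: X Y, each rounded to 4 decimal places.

Answer: 2.3747 10.0918

Derivation:
joint[0] = (0.0000, 0.0000)  (base)
link 0: phi[0] = 40 = 40 deg
  cos(40 deg) = 0.7660, sin(40 deg) = 0.6428
  joint[1] = (0.0000, 0.0000) + 9.4 * (0.7660, 0.6428) = (0.0000 + 7.2008, 0.0000 + 6.0422) = (7.2008, 6.0422)
link 1: phi[1] = 40 + 100 = 140 deg
  cos(140 deg) = -0.7660, sin(140 deg) = 0.6428
  joint[2] = (7.2008, 6.0422) + 6.3 * (-0.7660, 0.6428) = (7.2008 + -4.8261, 6.0422 + 4.0496) = (2.3747, 10.0918)
End effector: (2.3747, 10.0918)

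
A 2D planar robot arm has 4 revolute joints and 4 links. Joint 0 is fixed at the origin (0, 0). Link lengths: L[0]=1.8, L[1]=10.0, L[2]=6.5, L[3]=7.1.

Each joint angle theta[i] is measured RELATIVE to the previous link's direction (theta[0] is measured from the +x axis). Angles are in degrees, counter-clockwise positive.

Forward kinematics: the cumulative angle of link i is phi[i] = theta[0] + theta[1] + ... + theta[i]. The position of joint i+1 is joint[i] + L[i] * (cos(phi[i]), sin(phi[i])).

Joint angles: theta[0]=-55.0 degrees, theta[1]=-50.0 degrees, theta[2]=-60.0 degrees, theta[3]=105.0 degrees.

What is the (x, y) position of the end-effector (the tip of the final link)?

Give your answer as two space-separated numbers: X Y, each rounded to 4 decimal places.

joint[0] = (0.0000, 0.0000)  (base)
link 0: phi[0] = -55 = -55 deg
  cos(-55 deg) = 0.5736, sin(-55 deg) = -0.8192
  joint[1] = (0.0000, 0.0000) + 1.8 * (0.5736, -0.8192) = (0.0000 + 1.0324, 0.0000 + -1.4745) = (1.0324, -1.4745)
link 1: phi[1] = -55 + -50 = -105 deg
  cos(-105 deg) = -0.2588, sin(-105 deg) = -0.9659
  joint[2] = (1.0324, -1.4745) + 10 * (-0.2588, -0.9659) = (1.0324 + -2.5882, -1.4745 + -9.6593) = (-1.5558, -11.1337)
link 2: phi[2] = -55 + -50 + -60 = -165 deg
  cos(-165 deg) = -0.9659, sin(-165 deg) = -0.2588
  joint[3] = (-1.5558, -11.1337) + 6.5 * (-0.9659, -0.2588) = (-1.5558 + -6.2785, -11.1337 + -1.6823) = (-7.8343, -12.8161)
link 3: phi[3] = -55 + -50 + -60 + 105 = -60 deg
  cos(-60 deg) = 0.5000, sin(-60 deg) = -0.8660
  joint[4] = (-7.8343, -12.8161) + 7.1 * (0.5000, -0.8660) = (-7.8343 + 3.5500, -12.8161 + -6.1488) = (-4.2843, -18.9648)
End effector: (-4.2843, -18.9648)

Answer: -4.2843 -18.9648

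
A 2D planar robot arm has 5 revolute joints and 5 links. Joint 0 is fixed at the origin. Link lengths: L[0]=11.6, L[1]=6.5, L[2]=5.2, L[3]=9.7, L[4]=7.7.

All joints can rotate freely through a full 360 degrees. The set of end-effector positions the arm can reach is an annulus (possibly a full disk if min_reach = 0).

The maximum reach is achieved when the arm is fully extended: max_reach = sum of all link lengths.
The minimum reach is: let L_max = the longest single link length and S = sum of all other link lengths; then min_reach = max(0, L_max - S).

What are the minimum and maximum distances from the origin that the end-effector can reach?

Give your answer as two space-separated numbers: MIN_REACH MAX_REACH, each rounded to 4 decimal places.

Answer: 0.0000 40.7000

Derivation:
Link lengths: [11.6, 6.5, 5.2, 9.7, 7.7]
max_reach = 11.6 + 6.5 + 5.2 + 9.7 + 7.7 = 40.7
L_max = max([11.6, 6.5, 5.2, 9.7, 7.7]) = 11.6
S (sum of others) = 40.7 - 11.6 = 29.1
min_reach = max(0, 11.6 - 29.1) = max(0, -17.5) = 0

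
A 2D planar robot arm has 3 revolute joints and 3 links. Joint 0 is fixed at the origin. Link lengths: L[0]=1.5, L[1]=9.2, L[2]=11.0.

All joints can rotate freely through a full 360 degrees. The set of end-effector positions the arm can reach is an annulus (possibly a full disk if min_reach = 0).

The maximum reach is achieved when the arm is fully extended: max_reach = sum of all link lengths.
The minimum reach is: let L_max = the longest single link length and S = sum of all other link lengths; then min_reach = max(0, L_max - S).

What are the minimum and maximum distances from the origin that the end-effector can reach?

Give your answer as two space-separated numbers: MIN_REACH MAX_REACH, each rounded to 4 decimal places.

Answer: 0.3000 21.7000

Derivation:
Link lengths: [1.5, 9.2, 11.0]
max_reach = 1.5 + 9.2 + 11 = 21.7
L_max = max([1.5, 9.2, 11.0]) = 11
S (sum of others) = 21.7 - 11 = 10.7
min_reach = max(0, 11 - 10.7) = max(0, 0.3) = 0.3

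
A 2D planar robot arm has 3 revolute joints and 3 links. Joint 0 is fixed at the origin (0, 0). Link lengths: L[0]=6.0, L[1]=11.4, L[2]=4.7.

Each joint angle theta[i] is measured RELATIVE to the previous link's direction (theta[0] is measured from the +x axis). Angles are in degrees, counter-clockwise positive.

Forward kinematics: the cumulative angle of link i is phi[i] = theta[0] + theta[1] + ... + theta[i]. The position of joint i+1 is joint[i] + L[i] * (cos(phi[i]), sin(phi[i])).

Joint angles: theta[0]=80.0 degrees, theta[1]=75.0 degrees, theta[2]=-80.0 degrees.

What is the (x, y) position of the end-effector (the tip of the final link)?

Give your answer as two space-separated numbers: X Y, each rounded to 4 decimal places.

Answer: -8.0736 15.2665

Derivation:
joint[0] = (0.0000, 0.0000)  (base)
link 0: phi[0] = 80 = 80 deg
  cos(80 deg) = 0.1736, sin(80 deg) = 0.9848
  joint[1] = (0.0000, 0.0000) + 6 * (0.1736, 0.9848) = (0.0000 + 1.0419, 0.0000 + 5.9088) = (1.0419, 5.9088)
link 1: phi[1] = 80 + 75 = 155 deg
  cos(155 deg) = -0.9063, sin(155 deg) = 0.4226
  joint[2] = (1.0419, 5.9088) + 11.4 * (-0.9063, 0.4226) = (1.0419 + -10.3319, 5.9088 + 4.8178) = (-9.2900, 10.7267)
link 2: phi[2] = 80 + 75 + -80 = 75 deg
  cos(75 deg) = 0.2588, sin(75 deg) = 0.9659
  joint[3] = (-9.2900, 10.7267) + 4.7 * (0.2588, 0.9659) = (-9.2900 + 1.2164, 10.7267 + 4.5399) = (-8.0736, 15.2665)
End effector: (-8.0736, 15.2665)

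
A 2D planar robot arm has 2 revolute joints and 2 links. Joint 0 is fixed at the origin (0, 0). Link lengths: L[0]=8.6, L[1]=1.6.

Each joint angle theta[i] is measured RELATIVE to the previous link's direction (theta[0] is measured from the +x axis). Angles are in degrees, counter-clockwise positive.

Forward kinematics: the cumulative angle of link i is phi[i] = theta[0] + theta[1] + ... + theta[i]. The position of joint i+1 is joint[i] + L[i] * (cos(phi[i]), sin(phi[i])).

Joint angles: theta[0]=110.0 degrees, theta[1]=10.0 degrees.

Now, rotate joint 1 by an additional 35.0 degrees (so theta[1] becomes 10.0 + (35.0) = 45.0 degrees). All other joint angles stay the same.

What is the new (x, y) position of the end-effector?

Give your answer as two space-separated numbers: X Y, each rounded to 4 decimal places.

joint[0] = (0.0000, 0.0000)  (base)
link 0: phi[0] = 110 = 110 deg
  cos(110 deg) = -0.3420, sin(110 deg) = 0.9397
  joint[1] = (0.0000, 0.0000) + 8.6 * (-0.3420, 0.9397) = (0.0000 + -2.9414, 0.0000 + 8.0814) = (-2.9414, 8.0814)
link 1: phi[1] = 110 + 45 = 155 deg
  cos(155 deg) = -0.9063, sin(155 deg) = 0.4226
  joint[2] = (-2.9414, 8.0814) + 1.6 * (-0.9063, 0.4226) = (-2.9414 + -1.4501, 8.0814 + 0.6762) = (-4.3915, 8.7575)
End effector: (-4.3915, 8.7575)

Answer: -4.3915 8.7575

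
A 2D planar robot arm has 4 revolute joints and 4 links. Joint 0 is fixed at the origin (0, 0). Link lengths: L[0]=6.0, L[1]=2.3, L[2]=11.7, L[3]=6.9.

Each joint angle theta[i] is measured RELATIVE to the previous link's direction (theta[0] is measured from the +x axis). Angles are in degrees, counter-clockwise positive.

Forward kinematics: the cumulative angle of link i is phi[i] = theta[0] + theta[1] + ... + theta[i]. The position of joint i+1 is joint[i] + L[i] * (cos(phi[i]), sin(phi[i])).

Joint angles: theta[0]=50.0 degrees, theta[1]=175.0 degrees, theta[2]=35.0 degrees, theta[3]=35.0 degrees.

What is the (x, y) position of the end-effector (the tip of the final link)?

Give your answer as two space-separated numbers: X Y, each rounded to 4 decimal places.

joint[0] = (0.0000, 0.0000)  (base)
link 0: phi[0] = 50 = 50 deg
  cos(50 deg) = 0.6428, sin(50 deg) = 0.7660
  joint[1] = (0.0000, 0.0000) + 6 * (0.6428, 0.7660) = (0.0000 + 3.8567, 0.0000 + 4.5963) = (3.8567, 4.5963)
link 1: phi[1] = 50 + 175 = 225 deg
  cos(225 deg) = -0.7071, sin(225 deg) = -0.7071
  joint[2] = (3.8567, 4.5963) + 2.3 * (-0.7071, -0.7071) = (3.8567 + -1.6263, 4.5963 + -1.6263) = (2.2304, 2.9699)
link 2: phi[2] = 50 + 175 + 35 = 260 deg
  cos(260 deg) = -0.1736, sin(260 deg) = -0.9848
  joint[3] = (2.2304, 2.9699) + 11.7 * (-0.1736, -0.9848) = (2.2304 + -2.0317, 2.9699 + -11.5223) = (0.1987, -8.5523)
link 3: phi[3] = 50 + 175 + 35 + 35 = 295 deg
  cos(295 deg) = 0.4226, sin(295 deg) = -0.9063
  joint[4] = (0.1987, -8.5523) + 6.9 * (0.4226, -0.9063) = (0.1987 + 2.9161, -8.5523 + -6.2535) = (3.1148, -14.8059)
End effector: (3.1148, -14.8059)

Answer: 3.1148 -14.8059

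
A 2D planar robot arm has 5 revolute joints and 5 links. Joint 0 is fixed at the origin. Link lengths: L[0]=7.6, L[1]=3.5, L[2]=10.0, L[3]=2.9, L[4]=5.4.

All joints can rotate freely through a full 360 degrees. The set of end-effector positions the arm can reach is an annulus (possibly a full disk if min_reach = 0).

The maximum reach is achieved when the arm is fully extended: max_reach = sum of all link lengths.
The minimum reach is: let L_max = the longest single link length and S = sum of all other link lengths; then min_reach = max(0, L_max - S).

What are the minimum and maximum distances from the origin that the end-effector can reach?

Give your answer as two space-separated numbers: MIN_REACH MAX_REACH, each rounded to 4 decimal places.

Answer: 0.0000 29.4000

Derivation:
Link lengths: [7.6, 3.5, 10.0, 2.9, 5.4]
max_reach = 7.6 + 3.5 + 10 + 2.9 + 5.4 = 29.4
L_max = max([7.6, 3.5, 10.0, 2.9, 5.4]) = 10
S (sum of others) = 29.4 - 10 = 19.4
min_reach = max(0, 10 - 19.4) = max(0, -9.4) = 0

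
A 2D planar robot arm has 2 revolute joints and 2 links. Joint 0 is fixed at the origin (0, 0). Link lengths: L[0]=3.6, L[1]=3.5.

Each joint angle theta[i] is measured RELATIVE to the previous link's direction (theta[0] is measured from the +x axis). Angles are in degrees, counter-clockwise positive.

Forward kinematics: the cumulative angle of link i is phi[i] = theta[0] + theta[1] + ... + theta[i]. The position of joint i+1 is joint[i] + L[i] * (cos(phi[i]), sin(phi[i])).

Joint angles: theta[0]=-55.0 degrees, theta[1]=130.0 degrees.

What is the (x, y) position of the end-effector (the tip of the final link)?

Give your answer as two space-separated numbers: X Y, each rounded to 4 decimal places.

Answer: 2.9707 0.4318

Derivation:
joint[0] = (0.0000, 0.0000)  (base)
link 0: phi[0] = -55 = -55 deg
  cos(-55 deg) = 0.5736, sin(-55 deg) = -0.8192
  joint[1] = (0.0000, 0.0000) + 3.6 * (0.5736, -0.8192) = (0.0000 + 2.0649, 0.0000 + -2.9489) = (2.0649, -2.9489)
link 1: phi[1] = -55 + 130 = 75 deg
  cos(75 deg) = 0.2588, sin(75 deg) = 0.9659
  joint[2] = (2.0649, -2.9489) + 3.5 * (0.2588, 0.9659) = (2.0649 + 0.9059, -2.9489 + 3.3807) = (2.9707, 0.4318)
End effector: (2.9707, 0.4318)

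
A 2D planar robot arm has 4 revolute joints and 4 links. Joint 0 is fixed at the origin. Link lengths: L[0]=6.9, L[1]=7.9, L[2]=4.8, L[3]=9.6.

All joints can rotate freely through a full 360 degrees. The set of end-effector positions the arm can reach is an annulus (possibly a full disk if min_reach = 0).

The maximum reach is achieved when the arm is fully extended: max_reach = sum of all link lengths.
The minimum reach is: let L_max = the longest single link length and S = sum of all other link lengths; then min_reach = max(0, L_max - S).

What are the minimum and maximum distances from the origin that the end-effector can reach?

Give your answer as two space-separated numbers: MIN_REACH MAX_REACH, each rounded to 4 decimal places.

Answer: 0.0000 29.2000

Derivation:
Link lengths: [6.9, 7.9, 4.8, 9.6]
max_reach = 6.9 + 7.9 + 4.8 + 9.6 = 29.2
L_max = max([6.9, 7.9, 4.8, 9.6]) = 9.6
S (sum of others) = 29.2 - 9.6 = 19.6
min_reach = max(0, 9.6 - 19.6) = max(0, -10) = 0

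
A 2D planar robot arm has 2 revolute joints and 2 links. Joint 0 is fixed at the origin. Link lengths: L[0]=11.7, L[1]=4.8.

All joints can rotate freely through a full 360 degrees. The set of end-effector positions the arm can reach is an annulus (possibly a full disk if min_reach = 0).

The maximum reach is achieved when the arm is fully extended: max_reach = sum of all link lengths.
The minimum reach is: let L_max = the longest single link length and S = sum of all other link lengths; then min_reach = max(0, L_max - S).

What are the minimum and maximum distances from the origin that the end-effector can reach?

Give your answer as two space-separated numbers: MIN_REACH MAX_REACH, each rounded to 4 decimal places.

Link lengths: [11.7, 4.8]
max_reach = 11.7 + 4.8 = 16.5
L_max = max([11.7, 4.8]) = 11.7
S (sum of others) = 16.5 - 11.7 = 4.8
min_reach = max(0, 11.7 - 4.8) = max(0, 6.9) = 6.9

Answer: 6.9000 16.5000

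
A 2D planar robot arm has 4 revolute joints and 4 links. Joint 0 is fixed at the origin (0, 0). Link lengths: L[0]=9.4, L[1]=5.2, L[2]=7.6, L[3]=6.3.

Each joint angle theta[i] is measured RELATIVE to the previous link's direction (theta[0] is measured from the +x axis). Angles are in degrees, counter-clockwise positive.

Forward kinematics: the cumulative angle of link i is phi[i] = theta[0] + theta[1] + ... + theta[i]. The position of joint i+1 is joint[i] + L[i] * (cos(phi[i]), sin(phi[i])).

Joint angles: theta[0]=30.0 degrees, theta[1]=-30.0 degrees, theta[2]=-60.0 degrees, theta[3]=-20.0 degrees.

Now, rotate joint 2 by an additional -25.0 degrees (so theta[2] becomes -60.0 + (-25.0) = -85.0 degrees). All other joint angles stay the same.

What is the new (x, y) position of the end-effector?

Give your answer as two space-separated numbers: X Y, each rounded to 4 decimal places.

Answer: 12.3725 -8.9564

Derivation:
joint[0] = (0.0000, 0.0000)  (base)
link 0: phi[0] = 30 = 30 deg
  cos(30 deg) = 0.8660, sin(30 deg) = 0.5000
  joint[1] = (0.0000, 0.0000) + 9.4 * (0.8660, 0.5000) = (0.0000 + 8.1406, 0.0000 + 4.7000) = (8.1406, 4.7000)
link 1: phi[1] = 30 + -30 = 0 deg
  cos(0 deg) = 1.0000, sin(0 deg) = 0.0000
  joint[2] = (8.1406, 4.7000) + 5.2 * (1.0000, 0.0000) = (8.1406 + 5.2000, 4.7000 + 0.0000) = (13.3406, 4.7000)
link 2: phi[2] = 30 + -30 + -85 = -85 deg
  cos(-85 deg) = 0.0872, sin(-85 deg) = -0.9962
  joint[3] = (13.3406, 4.7000) + 7.6 * (0.0872, -0.9962) = (13.3406 + 0.6624, 4.7000 + -7.5711) = (14.0030, -2.8711)
link 3: phi[3] = 30 + -30 + -85 + -20 = -105 deg
  cos(-105 deg) = -0.2588, sin(-105 deg) = -0.9659
  joint[4] = (14.0030, -2.8711) + 6.3 * (-0.2588, -0.9659) = (14.0030 + -1.6306, -2.8711 + -6.0853) = (12.3725, -8.9564)
End effector: (12.3725, -8.9564)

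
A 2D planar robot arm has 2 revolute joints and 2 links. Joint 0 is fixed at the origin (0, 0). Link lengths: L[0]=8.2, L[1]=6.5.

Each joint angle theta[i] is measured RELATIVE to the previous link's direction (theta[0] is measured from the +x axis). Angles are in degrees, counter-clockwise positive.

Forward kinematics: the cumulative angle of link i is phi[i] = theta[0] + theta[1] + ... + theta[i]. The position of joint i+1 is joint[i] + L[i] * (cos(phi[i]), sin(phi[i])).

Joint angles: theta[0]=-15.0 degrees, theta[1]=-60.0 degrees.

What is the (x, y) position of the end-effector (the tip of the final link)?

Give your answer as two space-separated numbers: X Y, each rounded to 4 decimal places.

Answer: 9.6029 -8.4008

Derivation:
joint[0] = (0.0000, 0.0000)  (base)
link 0: phi[0] = -15 = -15 deg
  cos(-15 deg) = 0.9659, sin(-15 deg) = -0.2588
  joint[1] = (0.0000, 0.0000) + 8.2 * (0.9659, -0.2588) = (0.0000 + 7.9206, 0.0000 + -2.1223) = (7.9206, -2.1223)
link 1: phi[1] = -15 + -60 = -75 deg
  cos(-75 deg) = 0.2588, sin(-75 deg) = -0.9659
  joint[2] = (7.9206, -2.1223) + 6.5 * (0.2588, -0.9659) = (7.9206 + 1.6823, -2.1223 + -6.2785) = (9.6029, -8.4008)
End effector: (9.6029, -8.4008)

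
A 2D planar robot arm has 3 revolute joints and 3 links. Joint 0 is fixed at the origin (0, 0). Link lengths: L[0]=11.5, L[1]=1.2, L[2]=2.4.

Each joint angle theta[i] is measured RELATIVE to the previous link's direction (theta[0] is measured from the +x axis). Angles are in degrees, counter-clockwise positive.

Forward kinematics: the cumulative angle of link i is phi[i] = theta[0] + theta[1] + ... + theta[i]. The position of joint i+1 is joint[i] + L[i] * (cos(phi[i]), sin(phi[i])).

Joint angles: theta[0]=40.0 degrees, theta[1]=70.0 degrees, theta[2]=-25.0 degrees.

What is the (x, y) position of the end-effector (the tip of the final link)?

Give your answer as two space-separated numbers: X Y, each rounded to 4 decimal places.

Answer: 8.6083 10.9106

Derivation:
joint[0] = (0.0000, 0.0000)  (base)
link 0: phi[0] = 40 = 40 deg
  cos(40 deg) = 0.7660, sin(40 deg) = 0.6428
  joint[1] = (0.0000, 0.0000) + 11.5 * (0.7660, 0.6428) = (0.0000 + 8.8095, 0.0000 + 7.3921) = (8.8095, 7.3921)
link 1: phi[1] = 40 + 70 = 110 deg
  cos(110 deg) = -0.3420, sin(110 deg) = 0.9397
  joint[2] = (8.8095, 7.3921) + 1.2 * (-0.3420, 0.9397) = (8.8095 + -0.4104, 7.3921 + 1.1276) = (8.3991, 8.5197)
link 2: phi[2] = 40 + 70 + -25 = 85 deg
  cos(85 deg) = 0.0872, sin(85 deg) = 0.9962
  joint[3] = (8.3991, 8.5197) + 2.4 * (0.0872, 0.9962) = (8.3991 + 0.2092, 8.5197 + 2.3909) = (8.6083, 10.9106)
End effector: (8.6083, 10.9106)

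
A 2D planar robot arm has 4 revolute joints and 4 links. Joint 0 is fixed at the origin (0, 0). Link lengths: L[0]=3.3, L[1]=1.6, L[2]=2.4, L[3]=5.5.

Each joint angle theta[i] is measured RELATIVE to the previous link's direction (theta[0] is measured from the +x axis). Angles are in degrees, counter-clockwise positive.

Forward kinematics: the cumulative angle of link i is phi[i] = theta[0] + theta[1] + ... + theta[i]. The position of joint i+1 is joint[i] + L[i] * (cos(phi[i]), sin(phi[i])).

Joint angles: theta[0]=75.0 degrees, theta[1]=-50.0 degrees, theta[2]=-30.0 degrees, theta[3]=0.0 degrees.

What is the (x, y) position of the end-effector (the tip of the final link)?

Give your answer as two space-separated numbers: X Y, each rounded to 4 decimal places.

Answer: 10.1741 3.1752

Derivation:
joint[0] = (0.0000, 0.0000)  (base)
link 0: phi[0] = 75 = 75 deg
  cos(75 deg) = 0.2588, sin(75 deg) = 0.9659
  joint[1] = (0.0000, 0.0000) + 3.3 * (0.2588, 0.9659) = (0.0000 + 0.8541, 0.0000 + 3.1876) = (0.8541, 3.1876)
link 1: phi[1] = 75 + -50 = 25 deg
  cos(25 deg) = 0.9063, sin(25 deg) = 0.4226
  joint[2] = (0.8541, 3.1876) + 1.6 * (0.9063, 0.4226) = (0.8541 + 1.4501, 3.1876 + 0.6762) = (2.3042, 3.8637)
link 2: phi[2] = 75 + -50 + -30 = -5 deg
  cos(-5 deg) = 0.9962, sin(-5 deg) = -0.0872
  joint[3] = (2.3042, 3.8637) + 2.4 * (0.9962, -0.0872) = (2.3042 + 2.3909, 3.8637 + -0.2092) = (4.6951, 3.6546)
link 3: phi[3] = 75 + -50 + -30 + 0 = -5 deg
  cos(-5 deg) = 0.9962, sin(-5 deg) = -0.0872
  joint[4] = (4.6951, 3.6546) + 5.5 * (0.9962, -0.0872) = (4.6951 + 5.4791, 3.6546 + -0.4794) = (10.1741, 3.1752)
End effector: (10.1741, 3.1752)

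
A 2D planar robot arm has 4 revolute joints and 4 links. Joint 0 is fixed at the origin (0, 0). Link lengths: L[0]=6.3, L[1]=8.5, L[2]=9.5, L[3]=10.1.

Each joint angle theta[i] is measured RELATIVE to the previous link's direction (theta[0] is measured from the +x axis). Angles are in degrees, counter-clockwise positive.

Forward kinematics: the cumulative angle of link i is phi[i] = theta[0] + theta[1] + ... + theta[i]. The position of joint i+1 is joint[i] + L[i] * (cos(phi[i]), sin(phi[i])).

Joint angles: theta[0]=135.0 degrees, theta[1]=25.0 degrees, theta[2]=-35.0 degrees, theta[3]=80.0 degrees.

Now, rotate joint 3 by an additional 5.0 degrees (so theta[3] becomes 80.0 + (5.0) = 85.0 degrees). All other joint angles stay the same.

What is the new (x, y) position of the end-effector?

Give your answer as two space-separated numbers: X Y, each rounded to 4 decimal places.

joint[0] = (0.0000, 0.0000)  (base)
link 0: phi[0] = 135 = 135 deg
  cos(135 deg) = -0.7071, sin(135 deg) = 0.7071
  joint[1] = (0.0000, 0.0000) + 6.3 * (-0.7071, 0.7071) = (0.0000 + -4.4548, 0.0000 + 4.4548) = (-4.4548, 4.4548)
link 1: phi[1] = 135 + 25 = 160 deg
  cos(160 deg) = -0.9397, sin(160 deg) = 0.3420
  joint[2] = (-4.4548, 4.4548) + 8.5 * (-0.9397, 0.3420) = (-4.4548 + -7.9874, 4.4548 + 2.9072) = (-12.4422, 7.3619)
link 2: phi[2] = 135 + 25 + -35 = 125 deg
  cos(125 deg) = -0.5736, sin(125 deg) = 0.8192
  joint[3] = (-12.4422, 7.3619) + 9.5 * (-0.5736, 0.8192) = (-12.4422 + -5.4490, 7.3619 + 7.7819) = (-17.8911, 15.1439)
link 3: phi[3] = 135 + 25 + -35 + 85 = 210 deg
  cos(210 deg) = -0.8660, sin(210 deg) = -0.5000
  joint[4] = (-17.8911, 15.1439) + 10.1 * (-0.8660, -0.5000) = (-17.8911 + -8.7469, 15.1439 + -5.0500) = (-26.6380, 10.0939)
End effector: (-26.6380, 10.0939)

Answer: -26.6380 10.0939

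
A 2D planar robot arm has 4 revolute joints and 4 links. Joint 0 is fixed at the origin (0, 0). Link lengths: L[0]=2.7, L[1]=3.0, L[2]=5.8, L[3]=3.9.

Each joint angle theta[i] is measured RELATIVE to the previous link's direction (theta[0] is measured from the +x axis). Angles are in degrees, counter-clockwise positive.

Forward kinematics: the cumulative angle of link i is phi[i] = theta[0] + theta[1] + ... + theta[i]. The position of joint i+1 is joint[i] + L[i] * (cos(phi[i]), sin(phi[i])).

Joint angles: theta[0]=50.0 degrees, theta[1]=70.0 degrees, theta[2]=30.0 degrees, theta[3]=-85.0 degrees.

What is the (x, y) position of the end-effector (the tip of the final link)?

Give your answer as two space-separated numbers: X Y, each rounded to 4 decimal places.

joint[0] = (0.0000, 0.0000)  (base)
link 0: phi[0] = 50 = 50 deg
  cos(50 deg) = 0.6428, sin(50 deg) = 0.7660
  joint[1] = (0.0000, 0.0000) + 2.7 * (0.6428, 0.7660) = (0.0000 + 1.7355, 0.0000 + 2.0683) = (1.7355, 2.0683)
link 1: phi[1] = 50 + 70 = 120 deg
  cos(120 deg) = -0.5000, sin(120 deg) = 0.8660
  joint[2] = (1.7355, 2.0683) + 3 * (-0.5000, 0.8660) = (1.7355 + -1.5000, 2.0683 + 2.5981) = (0.2355, 4.6664)
link 2: phi[2] = 50 + 70 + 30 = 150 deg
  cos(150 deg) = -0.8660, sin(150 deg) = 0.5000
  joint[3] = (0.2355, 4.6664) + 5.8 * (-0.8660, 0.5000) = (0.2355 + -5.0229, 4.6664 + 2.9000) = (-4.7874, 7.5664)
link 3: phi[3] = 50 + 70 + 30 + -85 = 65 deg
  cos(65 deg) = 0.4226, sin(65 deg) = 0.9063
  joint[4] = (-4.7874, 7.5664) + 3.9 * (0.4226, 0.9063) = (-4.7874 + 1.6482, 7.5664 + 3.5346) = (-3.1392, 11.1010)
End effector: (-3.1392, 11.1010)

Answer: -3.1392 11.1010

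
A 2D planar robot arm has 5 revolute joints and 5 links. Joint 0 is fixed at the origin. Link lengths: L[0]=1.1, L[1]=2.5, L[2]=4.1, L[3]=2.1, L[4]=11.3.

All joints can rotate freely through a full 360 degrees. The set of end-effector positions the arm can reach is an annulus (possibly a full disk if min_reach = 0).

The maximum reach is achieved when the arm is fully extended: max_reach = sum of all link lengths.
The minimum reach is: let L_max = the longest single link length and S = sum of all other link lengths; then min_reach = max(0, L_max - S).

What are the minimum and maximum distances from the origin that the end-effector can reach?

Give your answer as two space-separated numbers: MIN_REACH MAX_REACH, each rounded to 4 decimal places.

Link lengths: [1.1, 2.5, 4.1, 2.1, 11.3]
max_reach = 1.1 + 2.5 + 4.1 + 2.1 + 11.3 = 21.1
L_max = max([1.1, 2.5, 4.1, 2.1, 11.3]) = 11.3
S (sum of others) = 21.1 - 11.3 = 9.8
min_reach = max(0, 11.3 - 9.8) = max(0, 1.5) = 1.5

Answer: 1.5000 21.1000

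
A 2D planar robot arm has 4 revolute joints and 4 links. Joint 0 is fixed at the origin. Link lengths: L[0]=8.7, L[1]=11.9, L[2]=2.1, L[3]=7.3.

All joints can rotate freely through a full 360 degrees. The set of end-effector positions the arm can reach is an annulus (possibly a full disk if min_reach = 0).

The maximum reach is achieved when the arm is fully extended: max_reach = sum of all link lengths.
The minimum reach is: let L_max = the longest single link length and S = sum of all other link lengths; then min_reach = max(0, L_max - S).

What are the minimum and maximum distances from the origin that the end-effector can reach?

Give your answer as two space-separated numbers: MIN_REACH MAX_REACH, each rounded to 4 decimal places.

Link lengths: [8.7, 11.9, 2.1, 7.3]
max_reach = 8.7 + 11.9 + 2.1 + 7.3 = 30
L_max = max([8.7, 11.9, 2.1, 7.3]) = 11.9
S (sum of others) = 30 - 11.9 = 18.1
min_reach = max(0, 11.9 - 18.1) = max(0, -6.2) = 0

Answer: 0.0000 30.0000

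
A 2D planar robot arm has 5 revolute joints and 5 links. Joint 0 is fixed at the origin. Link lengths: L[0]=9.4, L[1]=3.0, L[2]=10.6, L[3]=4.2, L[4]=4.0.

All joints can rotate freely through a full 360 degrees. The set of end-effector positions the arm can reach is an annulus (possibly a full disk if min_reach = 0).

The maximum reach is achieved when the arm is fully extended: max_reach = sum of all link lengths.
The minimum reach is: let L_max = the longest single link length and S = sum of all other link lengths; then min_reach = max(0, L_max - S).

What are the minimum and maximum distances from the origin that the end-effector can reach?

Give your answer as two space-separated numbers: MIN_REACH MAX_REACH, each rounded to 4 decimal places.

Link lengths: [9.4, 3.0, 10.6, 4.2, 4.0]
max_reach = 9.4 + 3 + 10.6 + 4.2 + 4 = 31.2
L_max = max([9.4, 3.0, 10.6, 4.2, 4.0]) = 10.6
S (sum of others) = 31.2 - 10.6 = 20.6
min_reach = max(0, 10.6 - 20.6) = max(0, -10) = 0

Answer: 0.0000 31.2000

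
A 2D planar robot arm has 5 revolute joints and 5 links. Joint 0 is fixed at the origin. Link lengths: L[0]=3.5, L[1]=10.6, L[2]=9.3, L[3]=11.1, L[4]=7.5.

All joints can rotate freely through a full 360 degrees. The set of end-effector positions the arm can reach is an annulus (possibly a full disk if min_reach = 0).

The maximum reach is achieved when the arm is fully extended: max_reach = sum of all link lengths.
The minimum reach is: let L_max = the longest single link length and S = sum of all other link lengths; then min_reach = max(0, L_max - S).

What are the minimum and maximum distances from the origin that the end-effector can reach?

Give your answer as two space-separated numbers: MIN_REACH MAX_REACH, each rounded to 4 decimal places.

Answer: 0.0000 42.0000

Derivation:
Link lengths: [3.5, 10.6, 9.3, 11.1, 7.5]
max_reach = 3.5 + 10.6 + 9.3 + 11.1 + 7.5 = 42
L_max = max([3.5, 10.6, 9.3, 11.1, 7.5]) = 11.1
S (sum of others) = 42 - 11.1 = 30.9
min_reach = max(0, 11.1 - 30.9) = max(0, -19.8) = 0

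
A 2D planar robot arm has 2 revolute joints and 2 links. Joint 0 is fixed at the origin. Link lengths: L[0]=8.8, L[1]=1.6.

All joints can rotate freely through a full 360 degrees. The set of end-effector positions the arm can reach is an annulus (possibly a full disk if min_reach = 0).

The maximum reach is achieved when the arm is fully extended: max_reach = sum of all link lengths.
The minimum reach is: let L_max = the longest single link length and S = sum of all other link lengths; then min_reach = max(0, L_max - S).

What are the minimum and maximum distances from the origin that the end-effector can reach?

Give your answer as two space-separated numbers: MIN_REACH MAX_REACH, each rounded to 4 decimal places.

Answer: 7.2000 10.4000

Derivation:
Link lengths: [8.8, 1.6]
max_reach = 8.8 + 1.6 = 10.4
L_max = max([8.8, 1.6]) = 8.8
S (sum of others) = 10.4 - 8.8 = 1.6
min_reach = max(0, 8.8 - 1.6) = max(0, 7.2) = 7.2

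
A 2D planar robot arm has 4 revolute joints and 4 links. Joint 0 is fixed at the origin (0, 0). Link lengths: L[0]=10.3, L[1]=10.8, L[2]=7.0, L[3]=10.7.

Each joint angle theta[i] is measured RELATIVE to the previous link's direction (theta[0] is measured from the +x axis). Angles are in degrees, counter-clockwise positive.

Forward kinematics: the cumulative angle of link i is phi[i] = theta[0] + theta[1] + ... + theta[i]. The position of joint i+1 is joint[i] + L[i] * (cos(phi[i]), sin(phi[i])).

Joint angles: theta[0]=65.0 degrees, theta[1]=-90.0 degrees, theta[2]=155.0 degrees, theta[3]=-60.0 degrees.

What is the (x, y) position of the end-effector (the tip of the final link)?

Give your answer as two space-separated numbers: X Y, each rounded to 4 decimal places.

joint[0] = (0.0000, 0.0000)  (base)
link 0: phi[0] = 65 = 65 deg
  cos(65 deg) = 0.4226, sin(65 deg) = 0.9063
  joint[1] = (0.0000, 0.0000) + 10.3 * (0.4226, 0.9063) = (0.0000 + 4.3530, 0.0000 + 9.3350) = (4.3530, 9.3350)
link 1: phi[1] = 65 + -90 = -25 deg
  cos(-25 deg) = 0.9063, sin(-25 deg) = -0.4226
  joint[2] = (4.3530, 9.3350) + 10.8 * (0.9063, -0.4226) = (4.3530 + 9.7881, 9.3350 + -4.5643) = (14.1411, 4.7707)
link 2: phi[2] = 65 + -90 + 155 = 130 deg
  cos(130 deg) = -0.6428, sin(130 deg) = 0.7660
  joint[3] = (14.1411, 4.7707) + 7 * (-0.6428, 0.7660) = (14.1411 + -4.4995, 4.7707 + 5.3623) = (9.6416, 10.1330)
link 3: phi[3] = 65 + -90 + 155 + -60 = 70 deg
  cos(70 deg) = 0.3420, sin(70 deg) = 0.9397
  joint[4] = (9.6416, 10.1330) + 10.7 * (0.3420, 0.9397) = (9.6416 + 3.6596, 10.1330 + 10.0547) = (13.3012, 20.1877)
End effector: (13.3012, 20.1877)

Answer: 13.3012 20.1877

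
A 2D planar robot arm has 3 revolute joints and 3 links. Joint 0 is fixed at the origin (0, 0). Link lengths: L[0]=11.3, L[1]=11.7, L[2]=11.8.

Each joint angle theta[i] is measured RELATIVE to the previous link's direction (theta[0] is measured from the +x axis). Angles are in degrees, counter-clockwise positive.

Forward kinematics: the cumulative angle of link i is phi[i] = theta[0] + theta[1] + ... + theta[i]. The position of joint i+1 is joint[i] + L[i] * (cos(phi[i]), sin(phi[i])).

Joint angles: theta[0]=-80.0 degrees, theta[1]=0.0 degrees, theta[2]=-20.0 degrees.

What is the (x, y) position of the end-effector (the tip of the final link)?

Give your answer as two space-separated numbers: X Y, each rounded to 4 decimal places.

joint[0] = (0.0000, 0.0000)  (base)
link 0: phi[0] = -80 = -80 deg
  cos(-80 deg) = 0.1736, sin(-80 deg) = -0.9848
  joint[1] = (0.0000, 0.0000) + 11.3 * (0.1736, -0.9848) = (0.0000 + 1.9622, 0.0000 + -11.1283) = (1.9622, -11.1283)
link 1: phi[1] = -80 + 0 = -80 deg
  cos(-80 deg) = 0.1736, sin(-80 deg) = -0.9848
  joint[2] = (1.9622, -11.1283) + 11.7 * (0.1736, -0.9848) = (1.9622 + 2.0317, -11.1283 + -11.5223) = (3.9939, -22.6506)
link 2: phi[2] = -80 + 0 + -20 = -100 deg
  cos(-100 deg) = -0.1736, sin(-100 deg) = -0.9848
  joint[3] = (3.9939, -22.6506) + 11.8 * (-0.1736, -0.9848) = (3.9939 + -2.0490, -22.6506 + -11.6207) = (1.9449, -34.2713)
End effector: (1.9449, -34.2713)

Answer: 1.9449 -34.2713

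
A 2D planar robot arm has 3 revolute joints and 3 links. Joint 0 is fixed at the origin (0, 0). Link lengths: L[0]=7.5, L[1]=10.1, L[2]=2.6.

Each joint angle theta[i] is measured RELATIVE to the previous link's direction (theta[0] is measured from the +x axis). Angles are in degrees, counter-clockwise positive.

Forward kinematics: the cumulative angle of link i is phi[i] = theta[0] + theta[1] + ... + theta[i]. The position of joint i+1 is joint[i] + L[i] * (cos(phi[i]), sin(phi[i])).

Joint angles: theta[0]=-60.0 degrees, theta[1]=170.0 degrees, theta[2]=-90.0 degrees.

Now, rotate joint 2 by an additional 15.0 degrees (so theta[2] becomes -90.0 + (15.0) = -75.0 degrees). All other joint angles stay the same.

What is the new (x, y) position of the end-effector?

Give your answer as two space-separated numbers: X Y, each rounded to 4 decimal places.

joint[0] = (0.0000, 0.0000)  (base)
link 0: phi[0] = -60 = -60 deg
  cos(-60 deg) = 0.5000, sin(-60 deg) = -0.8660
  joint[1] = (0.0000, 0.0000) + 7.5 * (0.5000, -0.8660) = (0.0000 + 3.7500, 0.0000 + -6.4952) = (3.7500, -6.4952)
link 1: phi[1] = -60 + 170 = 110 deg
  cos(110 deg) = -0.3420, sin(110 deg) = 0.9397
  joint[2] = (3.7500, -6.4952) + 10.1 * (-0.3420, 0.9397) = (3.7500 + -3.4544, -6.4952 + 9.4909) = (0.2956, 2.9957)
link 2: phi[2] = -60 + 170 + -75 = 35 deg
  cos(35 deg) = 0.8192, sin(35 deg) = 0.5736
  joint[3] = (0.2956, 2.9957) + 2.6 * (0.8192, 0.5736) = (0.2956 + 2.1298, 2.9957 + 1.4913) = (2.4254, 4.4870)
End effector: (2.4254, 4.4870)

Answer: 2.4254 4.4870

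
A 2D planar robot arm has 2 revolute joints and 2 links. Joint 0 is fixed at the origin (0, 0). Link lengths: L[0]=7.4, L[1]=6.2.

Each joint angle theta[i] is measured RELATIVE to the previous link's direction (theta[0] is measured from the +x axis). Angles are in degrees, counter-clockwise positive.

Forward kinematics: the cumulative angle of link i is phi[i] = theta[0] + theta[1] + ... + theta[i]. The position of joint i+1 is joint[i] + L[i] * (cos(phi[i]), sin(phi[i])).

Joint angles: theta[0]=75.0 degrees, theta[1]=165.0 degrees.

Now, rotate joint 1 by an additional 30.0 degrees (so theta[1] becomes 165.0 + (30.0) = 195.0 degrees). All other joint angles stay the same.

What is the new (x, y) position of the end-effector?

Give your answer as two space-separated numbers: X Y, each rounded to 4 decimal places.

joint[0] = (0.0000, 0.0000)  (base)
link 0: phi[0] = 75 = 75 deg
  cos(75 deg) = 0.2588, sin(75 deg) = 0.9659
  joint[1] = (0.0000, 0.0000) + 7.4 * (0.2588, 0.9659) = (0.0000 + 1.9153, 0.0000 + 7.1479) = (1.9153, 7.1479)
link 1: phi[1] = 75 + 195 = 270 deg
  cos(270 deg) = -0.0000, sin(270 deg) = -1.0000
  joint[2] = (1.9153, 7.1479) + 6.2 * (-0.0000, -1.0000) = (1.9153 + -0.0000, 7.1479 + -6.2000) = (1.9153, 0.9479)
End effector: (1.9153, 0.9479)

Answer: 1.9153 0.9479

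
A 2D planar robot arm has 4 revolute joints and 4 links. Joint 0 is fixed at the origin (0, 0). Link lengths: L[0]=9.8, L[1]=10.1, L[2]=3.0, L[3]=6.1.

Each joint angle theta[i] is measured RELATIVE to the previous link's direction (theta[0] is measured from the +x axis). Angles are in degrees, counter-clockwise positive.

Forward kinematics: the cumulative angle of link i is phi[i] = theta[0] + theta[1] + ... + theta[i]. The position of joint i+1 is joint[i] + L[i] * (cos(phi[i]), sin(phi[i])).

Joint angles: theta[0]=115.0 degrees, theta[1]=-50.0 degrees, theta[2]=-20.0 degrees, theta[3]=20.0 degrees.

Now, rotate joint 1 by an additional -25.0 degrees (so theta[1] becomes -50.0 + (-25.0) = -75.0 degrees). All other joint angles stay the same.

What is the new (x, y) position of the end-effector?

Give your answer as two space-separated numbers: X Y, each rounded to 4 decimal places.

joint[0] = (0.0000, 0.0000)  (base)
link 0: phi[0] = 115 = 115 deg
  cos(115 deg) = -0.4226, sin(115 deg) = 0.9063
  joint[1] = (0.0000, 0.0000) + 9.8 * (-0.4226, 0.9063) = (0.0000 + -4.1417, 0.0000 + 8.8818) = (-4.1417, 8.8818)
link 1: phi[1] = 115 + -75 = 40 deg
  cos(40 deg) = 0.7660, sin(40 deg) = 0.6428
  joint[2] = (-4.1417, 8.8818) + 10.1 * (0.7660, 0.6428) = (-4.1417 + 7.7370, 8.8818 + 6.4922) = (3.5954, 15.3740)
link 2: phi[2] = 115 + -75 + -20 = 20 deg
  cos(20 deg) = 0.9397, sin(20 deg) = 0.3420
  joint[3] = (3.5954, 15.3740) + 3 * (0.9397, 0.3420) = (3.5954 + 2.8191, 15.3740 + 1.0261) = (6.4145, 16.4000)
link 3: phi[3] = 115 + -75 + -20 + 20 = 40 deg
  cos(40 deg) = 0.7660, sin(40 deg) = 0.6428
  joint[4] = (6.4145, 16.4000) + 6.1 * (0.7660, 0.6428) = (6.4145 + 4.6729, 16.4000 + 3.9210) = (11.0873, 20.3210)
End effector: (11.0873, 20.3210)

Answer: 11.0873 20.3210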